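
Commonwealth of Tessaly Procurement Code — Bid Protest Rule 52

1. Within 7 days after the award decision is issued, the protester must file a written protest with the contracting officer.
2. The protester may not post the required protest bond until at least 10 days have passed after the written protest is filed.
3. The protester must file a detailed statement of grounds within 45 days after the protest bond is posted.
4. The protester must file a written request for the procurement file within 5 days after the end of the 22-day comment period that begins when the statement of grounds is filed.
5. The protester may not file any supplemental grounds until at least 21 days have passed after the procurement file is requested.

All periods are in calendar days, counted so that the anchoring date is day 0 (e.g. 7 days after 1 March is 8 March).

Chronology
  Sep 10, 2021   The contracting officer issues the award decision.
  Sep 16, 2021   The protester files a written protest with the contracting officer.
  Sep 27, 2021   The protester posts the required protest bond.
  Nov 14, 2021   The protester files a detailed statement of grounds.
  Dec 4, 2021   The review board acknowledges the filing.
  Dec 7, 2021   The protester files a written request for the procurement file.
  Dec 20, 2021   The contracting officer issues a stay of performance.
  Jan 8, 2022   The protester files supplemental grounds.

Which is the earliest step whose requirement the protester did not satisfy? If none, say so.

(1) due by Sep 10, 2021 + 7 days = Sep 17, 2021; done Sep 16, 2021 — timely.
(2) permitted from Sep 16, 2021 + 10 days = Sep 26, 2021 onward; Sep 27, 2021 is on or after that date.
(3) due by Sep 27, 2021 + 45 days = Nov 11, 2021; Nov 14, 2021 misses that deadline by 3 days.

Step 3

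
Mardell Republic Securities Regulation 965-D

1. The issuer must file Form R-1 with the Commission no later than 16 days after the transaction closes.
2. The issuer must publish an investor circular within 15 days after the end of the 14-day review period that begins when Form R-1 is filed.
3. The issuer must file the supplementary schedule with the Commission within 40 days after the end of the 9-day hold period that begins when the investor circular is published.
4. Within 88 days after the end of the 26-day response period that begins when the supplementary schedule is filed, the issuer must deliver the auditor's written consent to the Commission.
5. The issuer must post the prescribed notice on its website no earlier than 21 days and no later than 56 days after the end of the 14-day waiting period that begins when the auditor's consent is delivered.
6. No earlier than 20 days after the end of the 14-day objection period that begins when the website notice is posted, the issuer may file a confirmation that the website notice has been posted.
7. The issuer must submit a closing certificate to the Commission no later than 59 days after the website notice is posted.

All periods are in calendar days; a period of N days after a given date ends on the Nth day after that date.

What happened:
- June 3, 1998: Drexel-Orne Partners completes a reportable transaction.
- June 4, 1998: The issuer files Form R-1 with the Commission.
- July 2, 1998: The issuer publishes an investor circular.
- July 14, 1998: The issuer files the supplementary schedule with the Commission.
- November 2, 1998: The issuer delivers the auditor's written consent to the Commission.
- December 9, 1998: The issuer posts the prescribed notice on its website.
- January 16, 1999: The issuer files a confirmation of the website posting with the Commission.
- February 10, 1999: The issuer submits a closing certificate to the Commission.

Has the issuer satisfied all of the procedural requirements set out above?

Step 1 — counting 16 days from June 3, 1998 (when the transaction closes) gives a deadline of June 19, 1998; done June 4, 1998 — timely.
Step 2 — counting 15 days from June 18, 1998 (end of the 14-day review period, which began when Form R-1 is filed on June 4, 1998) gives a deadline of July 3, 1998; done July 2, 1998 — timely.
Step 3 — counting 40 days from July 11, 1998 (end of the 9-day hold period, which began when the investor circular is published on July 2, 1998) gives a deadline of August 20, 1998; completed July 14, 1998, before the deadline.
Step 4 — counting 88 days from August 9, 1998 (end of the 26-day response period, which began when the supplementary schedule is filed on July 14, 1998) gives a deadline of November 5, 1998; completed November 2, 1998, before the deadline.
Step 5 — 21 and 56 days from November 16, 1998 (end of the 14-day waiting period, which began when the auditor's consent is delivered on November 2, 1998) are December 7, 1998 and January 11, 1999 respectively; done December 9, 1998, which is between those dates.
Step 6 — must wait 20 days from December 23, 1998 (end of the 14-day objection period, which began when the website notice is posted on December 9, 1998), so not before January 12, 1999; January 16, 1999 is on or after that date.
Step 7 — counting 59 days from December 9, 1998 (when the website notice is posted) gives a deadline of February 6, 1999; done February 10, 1999 — 4 days late.

No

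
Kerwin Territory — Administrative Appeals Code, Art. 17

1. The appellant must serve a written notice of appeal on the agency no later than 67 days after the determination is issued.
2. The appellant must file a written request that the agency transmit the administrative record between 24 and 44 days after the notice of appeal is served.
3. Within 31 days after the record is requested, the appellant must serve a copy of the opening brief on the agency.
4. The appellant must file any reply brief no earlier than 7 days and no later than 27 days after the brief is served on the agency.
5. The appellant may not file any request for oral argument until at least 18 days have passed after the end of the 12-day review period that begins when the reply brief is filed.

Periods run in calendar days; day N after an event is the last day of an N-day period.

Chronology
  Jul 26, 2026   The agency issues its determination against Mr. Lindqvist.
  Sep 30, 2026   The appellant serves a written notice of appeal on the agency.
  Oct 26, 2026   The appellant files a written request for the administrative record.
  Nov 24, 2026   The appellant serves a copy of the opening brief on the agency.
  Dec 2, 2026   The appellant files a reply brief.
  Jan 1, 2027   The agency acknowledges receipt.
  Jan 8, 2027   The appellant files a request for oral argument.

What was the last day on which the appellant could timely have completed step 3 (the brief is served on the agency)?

Nov 26, 2026

Step 3 runs from Oct 26, 2026, when the record is requested. 31 days after Oct 26, 2026 is Nov 26, 2026.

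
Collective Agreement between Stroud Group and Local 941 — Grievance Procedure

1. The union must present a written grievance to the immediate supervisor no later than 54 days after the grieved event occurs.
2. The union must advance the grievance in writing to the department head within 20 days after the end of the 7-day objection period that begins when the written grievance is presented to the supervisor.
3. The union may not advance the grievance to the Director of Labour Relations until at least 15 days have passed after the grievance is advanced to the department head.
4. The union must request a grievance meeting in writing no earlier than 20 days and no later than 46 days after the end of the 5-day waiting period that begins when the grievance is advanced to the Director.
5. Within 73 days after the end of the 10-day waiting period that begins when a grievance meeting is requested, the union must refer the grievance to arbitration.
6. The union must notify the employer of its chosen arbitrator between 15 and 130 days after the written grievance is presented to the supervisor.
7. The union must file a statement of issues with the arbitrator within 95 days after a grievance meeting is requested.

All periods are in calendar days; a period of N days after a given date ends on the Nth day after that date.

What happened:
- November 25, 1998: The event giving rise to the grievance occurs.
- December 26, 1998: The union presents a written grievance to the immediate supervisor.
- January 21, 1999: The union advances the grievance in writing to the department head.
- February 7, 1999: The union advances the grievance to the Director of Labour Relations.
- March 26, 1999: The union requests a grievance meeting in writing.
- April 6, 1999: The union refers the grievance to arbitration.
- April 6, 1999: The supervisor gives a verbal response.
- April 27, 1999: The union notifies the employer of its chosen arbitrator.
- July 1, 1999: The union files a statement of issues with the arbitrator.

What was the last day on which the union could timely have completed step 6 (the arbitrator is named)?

May 5, 1999

Step 6 runs from December 26, 1998, when the written grievance is presented to the supervisor. The window is 15–130 days after December 26, 1998; it closes on May 5, 1999.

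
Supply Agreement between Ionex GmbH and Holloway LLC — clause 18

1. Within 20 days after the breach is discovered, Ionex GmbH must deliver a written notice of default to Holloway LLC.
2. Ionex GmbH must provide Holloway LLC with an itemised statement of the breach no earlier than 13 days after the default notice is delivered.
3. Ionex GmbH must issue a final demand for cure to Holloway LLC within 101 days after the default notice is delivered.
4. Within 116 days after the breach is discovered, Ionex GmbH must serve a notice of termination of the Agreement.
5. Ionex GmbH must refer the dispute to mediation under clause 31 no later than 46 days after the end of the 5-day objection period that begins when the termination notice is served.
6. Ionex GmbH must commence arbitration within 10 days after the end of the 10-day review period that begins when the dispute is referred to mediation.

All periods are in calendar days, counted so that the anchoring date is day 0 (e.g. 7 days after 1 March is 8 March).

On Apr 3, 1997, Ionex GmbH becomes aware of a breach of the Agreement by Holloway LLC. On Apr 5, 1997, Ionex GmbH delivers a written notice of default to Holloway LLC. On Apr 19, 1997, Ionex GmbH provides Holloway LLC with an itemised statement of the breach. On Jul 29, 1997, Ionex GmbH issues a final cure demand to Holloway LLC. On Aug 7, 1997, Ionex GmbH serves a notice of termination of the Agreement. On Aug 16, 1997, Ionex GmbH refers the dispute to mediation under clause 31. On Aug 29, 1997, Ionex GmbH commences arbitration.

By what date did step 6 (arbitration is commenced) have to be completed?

The dispute is referred to mediation on Aug 16, 1997; the 10-day review period therefore ends Aug 26, 1997, and step 6 runs from that date. 10 days after Aug 26, 1997 is Sep 5, 1997.

Sep 5, 1997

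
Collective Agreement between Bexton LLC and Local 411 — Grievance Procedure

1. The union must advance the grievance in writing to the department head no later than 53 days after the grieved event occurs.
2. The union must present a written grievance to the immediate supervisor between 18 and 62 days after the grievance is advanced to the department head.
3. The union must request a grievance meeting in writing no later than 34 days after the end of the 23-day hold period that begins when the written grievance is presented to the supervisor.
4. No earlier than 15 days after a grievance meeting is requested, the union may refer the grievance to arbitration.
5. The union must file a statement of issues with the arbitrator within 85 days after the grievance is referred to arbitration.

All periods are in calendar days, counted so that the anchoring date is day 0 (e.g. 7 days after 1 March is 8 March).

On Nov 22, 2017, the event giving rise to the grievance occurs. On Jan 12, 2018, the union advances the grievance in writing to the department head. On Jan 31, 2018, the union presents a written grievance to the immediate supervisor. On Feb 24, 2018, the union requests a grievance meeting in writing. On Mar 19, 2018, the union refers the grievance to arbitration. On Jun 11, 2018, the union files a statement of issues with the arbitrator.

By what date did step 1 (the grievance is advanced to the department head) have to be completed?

Step 1 runs from Nov 22, 2017, when the grieved event occurs. 53 days after Nov 22, 2017 is Jan 14, 2018.

Jan 14, 2018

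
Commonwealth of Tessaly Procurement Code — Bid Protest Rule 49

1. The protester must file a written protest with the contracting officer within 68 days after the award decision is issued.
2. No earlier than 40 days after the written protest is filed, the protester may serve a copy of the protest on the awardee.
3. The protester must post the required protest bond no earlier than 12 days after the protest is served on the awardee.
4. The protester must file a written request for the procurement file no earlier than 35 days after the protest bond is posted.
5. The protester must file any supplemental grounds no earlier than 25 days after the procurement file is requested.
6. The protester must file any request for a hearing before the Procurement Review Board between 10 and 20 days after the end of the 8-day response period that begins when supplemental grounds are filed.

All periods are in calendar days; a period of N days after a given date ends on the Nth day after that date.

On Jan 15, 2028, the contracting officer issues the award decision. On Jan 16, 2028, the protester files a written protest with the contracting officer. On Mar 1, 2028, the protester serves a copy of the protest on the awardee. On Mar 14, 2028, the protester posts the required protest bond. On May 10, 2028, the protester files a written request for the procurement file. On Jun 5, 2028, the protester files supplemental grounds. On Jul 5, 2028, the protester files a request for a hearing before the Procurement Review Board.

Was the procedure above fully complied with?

Step 1 — counting 68 days from Jan 15, 2028 (when the award decision is issued) gives a deadline of Mar 23, 2028; Jan 16, 2028 is within that limit.
Step 2 — must wait 40 days from Jan 16, 2028 (when the written protest is filed), so not before Feb 25, 2028; Mar 1, 2028 is on or after that date.
Step 3 — must wait 12 days from Mar 1, 2028 (when the protest is served on the awardee), so not before Mar 13, 2028; Mar 14, 2028 is on or after that date.
Step 4 — must wait 35 days from Mar 14, 2028 (when the protest bond is posted), so not before Apr 18, 2028; done May 10, 2028, after the minimum wait.
Step 5 — must wait 25 days from May 10, 2028 (when the procurement file is requested), so not before Jun 4, 2028; Jun 5, 2028 is on or after that date.
Step 6 — 10 and 20 days from Jun 13, 2028 (end of the 8-day response period, which began when supplemental grounds are filed on Jun 5, 2028) are Jun 23, 2028 and Jul 3, 2028 respectively; done Jul 5, 2028 — 2 days after the window closed.
That is the first point of non-compliance.

No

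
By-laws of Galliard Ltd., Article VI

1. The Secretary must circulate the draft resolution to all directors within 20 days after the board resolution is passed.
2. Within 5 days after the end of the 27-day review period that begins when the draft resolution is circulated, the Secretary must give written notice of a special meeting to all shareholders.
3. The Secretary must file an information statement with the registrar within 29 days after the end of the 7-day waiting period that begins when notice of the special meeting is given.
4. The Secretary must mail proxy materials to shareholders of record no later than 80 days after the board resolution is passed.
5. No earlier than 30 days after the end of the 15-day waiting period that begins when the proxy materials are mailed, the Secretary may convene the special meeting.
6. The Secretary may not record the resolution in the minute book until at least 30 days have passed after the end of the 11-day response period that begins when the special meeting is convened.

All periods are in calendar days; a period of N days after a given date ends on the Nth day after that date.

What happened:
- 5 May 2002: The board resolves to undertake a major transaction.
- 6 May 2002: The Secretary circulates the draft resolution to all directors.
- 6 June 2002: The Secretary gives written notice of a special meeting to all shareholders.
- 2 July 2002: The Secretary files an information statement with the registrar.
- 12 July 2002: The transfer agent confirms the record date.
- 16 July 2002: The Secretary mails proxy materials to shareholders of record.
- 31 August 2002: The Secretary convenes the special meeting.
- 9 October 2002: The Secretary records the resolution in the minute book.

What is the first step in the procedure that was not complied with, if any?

Step 1: 20 days after 5 May 2002 (when the board resolution is passed) is 25 May 2002; completed 6 May 2002, before the deadline.
Step 2: 5 days after 2 June 2002 (end of the 27-day review period, which began when the draft resolution is circulated on 6 May 2002) is 7 June 2002; done 6 June 2002 — timely.
Step 3: 29 days after 13 June 2002 (end of the 7-day waiting period, which began when notice of the special meeting is given on 6 June 2002) is 12 July 2002; completed 2 July 2002, before the deadline.
Step 4: 80 days after 5 May 2002 (when the board resolution is passed) is 24 July 2002; 16 July 2002 is within that limit.
Step 5: the earliest permitted date is 30 days after 31 July 2002 (end of the 15-day waiting period, which began when the proxy materials are mailed on 16 July 2002), i.e. 30 August 2002; done 31 August 2002, after the minimum wait.
Step 6: the earliest permitted date is 30 days after 11 September 2002 (end of the 11-day response period, which began when the special meeting is convened on 31 August 2002), i.e. 11 October 2002; acted on 9 October 2002, 2 days prematurely.
The analysis stops there.

Step 6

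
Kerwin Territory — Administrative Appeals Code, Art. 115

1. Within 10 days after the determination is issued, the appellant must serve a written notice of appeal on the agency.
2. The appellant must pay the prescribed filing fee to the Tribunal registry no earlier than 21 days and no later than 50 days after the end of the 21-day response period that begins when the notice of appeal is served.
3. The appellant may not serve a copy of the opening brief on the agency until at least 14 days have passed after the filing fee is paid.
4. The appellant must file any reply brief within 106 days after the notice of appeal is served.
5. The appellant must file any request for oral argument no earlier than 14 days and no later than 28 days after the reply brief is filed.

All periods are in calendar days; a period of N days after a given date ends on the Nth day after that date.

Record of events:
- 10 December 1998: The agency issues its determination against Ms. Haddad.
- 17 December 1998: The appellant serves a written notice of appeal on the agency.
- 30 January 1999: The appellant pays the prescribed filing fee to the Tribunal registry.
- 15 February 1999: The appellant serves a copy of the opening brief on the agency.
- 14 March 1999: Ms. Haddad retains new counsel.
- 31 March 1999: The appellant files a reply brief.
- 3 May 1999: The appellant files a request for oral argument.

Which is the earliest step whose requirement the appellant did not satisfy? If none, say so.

Step 1 — counting 10 days from 10 December 1998 (when the determination is issued) gives a deadline of 20 December 1998; completed 17 December 1998, before the deadline.
Step 2 — 21 and 50 days from 7 January 1999 (end of the 21-day response period, which began when the notice of appeal is served on 17 December 1998) are 28 January 1999 and 26 February 1999 respectively; done 30 January 1999, which is between those dates.
Step 3 — must wait 14 days from 30 January 1999 (when the filing fee is paid), so not before 13 February 1999; 15 February 1999 is on or after that date.
Step 4 — counting 106 days from 17 December 1998 (when the notice of appeal is served) gives a deadline of 2 April 1999; 31 March 1999 is within that limit.
Step 5 — 14 and 28 days from 31 March 1999 (when the reply brief is filed) are 14 April 1999 and 28 April 1999 respectively; 3 May 1999 is 5 days past the end of the window.

Step 5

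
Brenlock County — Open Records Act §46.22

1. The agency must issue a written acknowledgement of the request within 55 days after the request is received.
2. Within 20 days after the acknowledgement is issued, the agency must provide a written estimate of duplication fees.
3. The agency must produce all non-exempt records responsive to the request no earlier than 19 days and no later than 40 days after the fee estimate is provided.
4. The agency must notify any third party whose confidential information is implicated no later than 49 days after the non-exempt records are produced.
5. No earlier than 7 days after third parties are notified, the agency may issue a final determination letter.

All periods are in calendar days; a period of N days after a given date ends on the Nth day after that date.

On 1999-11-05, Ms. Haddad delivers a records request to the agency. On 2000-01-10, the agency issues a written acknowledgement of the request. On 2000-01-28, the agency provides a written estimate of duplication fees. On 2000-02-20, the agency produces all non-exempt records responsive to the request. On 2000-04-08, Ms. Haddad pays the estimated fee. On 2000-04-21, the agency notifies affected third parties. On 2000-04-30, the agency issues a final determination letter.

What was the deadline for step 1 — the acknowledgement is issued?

1999-12-30

Step 1 runs from 1999-11-05, when the request is received. 55 days after 1999-11-05 is 1999-12-30.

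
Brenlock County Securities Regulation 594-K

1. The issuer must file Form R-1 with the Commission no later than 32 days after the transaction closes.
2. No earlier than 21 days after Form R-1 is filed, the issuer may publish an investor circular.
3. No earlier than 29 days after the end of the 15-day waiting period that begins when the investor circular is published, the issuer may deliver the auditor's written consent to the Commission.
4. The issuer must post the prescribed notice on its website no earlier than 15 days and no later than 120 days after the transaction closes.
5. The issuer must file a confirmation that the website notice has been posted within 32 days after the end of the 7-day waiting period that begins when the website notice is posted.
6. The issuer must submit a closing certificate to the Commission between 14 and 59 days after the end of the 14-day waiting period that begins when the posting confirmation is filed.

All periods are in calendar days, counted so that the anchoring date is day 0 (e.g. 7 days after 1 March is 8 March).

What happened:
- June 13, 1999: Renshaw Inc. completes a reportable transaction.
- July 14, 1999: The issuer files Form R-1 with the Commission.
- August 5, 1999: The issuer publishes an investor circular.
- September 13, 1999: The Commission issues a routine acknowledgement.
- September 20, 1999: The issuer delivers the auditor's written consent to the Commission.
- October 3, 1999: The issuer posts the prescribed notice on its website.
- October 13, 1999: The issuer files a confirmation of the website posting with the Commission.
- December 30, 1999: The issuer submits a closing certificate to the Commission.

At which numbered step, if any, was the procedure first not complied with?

Step 6

Step 1: 32 days after June 13, 1999 (when the transaction closes) is July 15, 1999; completed July 14, 1999, before the deadline.
Step 2: the earliest permitted date is 21 days after July 14, 1999 (when Form R-1 is filed), i.e. August 4, 1999; August 5, 1999 is on or after that date.
Step 3: the earliest permitted date is 29 days after August 20, 1999 (end of the 15-day waiting period, which began when the investor circular is published on August 5, 1999), i.e. September 18, 1999; done September 20, 1999, after the minimum wait.
Step 4: the window is 15–120 days after June 13, 1999 (when the transaction closes), so June 28, 1999 through October 11, 1999; done October 3, 1999, which is between those dates.
Step 5: 32 days after October 10, 1999 (end of the 7-day waiting period, which began when the website notice is posted on October 3, 1999) is November 11, 1999; completed October 13, 1999, before the deadline.
Step 6: the window is 14–59 days after October 27, 1999 (end of the 14-day waiting period, which began when the posting confirmation is filed on October 13, 1999), so November 10, 1999 through December 25, 1999; done December 30, 1999 — 5 days after the window closed.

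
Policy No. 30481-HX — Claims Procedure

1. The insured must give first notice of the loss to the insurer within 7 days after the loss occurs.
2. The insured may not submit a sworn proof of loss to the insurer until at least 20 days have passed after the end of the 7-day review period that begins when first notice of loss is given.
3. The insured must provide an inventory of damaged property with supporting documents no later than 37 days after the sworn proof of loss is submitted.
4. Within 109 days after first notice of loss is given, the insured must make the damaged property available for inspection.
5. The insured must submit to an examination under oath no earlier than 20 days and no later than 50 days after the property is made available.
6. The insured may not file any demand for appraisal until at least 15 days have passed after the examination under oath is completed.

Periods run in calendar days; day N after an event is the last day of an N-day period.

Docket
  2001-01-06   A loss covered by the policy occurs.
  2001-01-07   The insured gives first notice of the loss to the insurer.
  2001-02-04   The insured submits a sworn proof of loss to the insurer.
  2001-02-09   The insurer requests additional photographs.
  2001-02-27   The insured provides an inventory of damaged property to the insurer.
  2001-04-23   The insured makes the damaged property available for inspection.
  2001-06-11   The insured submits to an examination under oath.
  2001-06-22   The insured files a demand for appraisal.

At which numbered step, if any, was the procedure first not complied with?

Step 6

Step 1 — counting 7 days from 2001-01-06 (when the loss occurs) gives a deadline of 2001-01-13; completed 2001-01-07, before the deadline.
Step 2 — must wait 20 days from 2001-01-14 (end of the 7-day review period, which began when first notice of loss is given on 2001-01-07), so not before 2001-02-03; 2001-02-04 is on or after that date.
Step 3 — counting 37 days from 2001-02-04 (when the sworn proof of loss is submitted) gives a deadline of 2001-03-13; done 2001-02-27 — timely.
Step 4 — counting 109 days from 2001-01-07 (when first notice of loss is given) gives a deadline of 2001-04-26; 2001-04-23 is within that limit.
Step 5 — 20 and 50 days from 2001-04-23 (when the property is made available) are 2001-05-13 and 2001-06-12 respectively; 2001-06-11 falls inside that range.
Step 6 — must wait 15 days from 2001-06-11 (when the examination under oath is completed), so not before 2001-06-26; acted on 2001-06-22, 4 days prematurely.
The procedure was therefore not followed at step 6.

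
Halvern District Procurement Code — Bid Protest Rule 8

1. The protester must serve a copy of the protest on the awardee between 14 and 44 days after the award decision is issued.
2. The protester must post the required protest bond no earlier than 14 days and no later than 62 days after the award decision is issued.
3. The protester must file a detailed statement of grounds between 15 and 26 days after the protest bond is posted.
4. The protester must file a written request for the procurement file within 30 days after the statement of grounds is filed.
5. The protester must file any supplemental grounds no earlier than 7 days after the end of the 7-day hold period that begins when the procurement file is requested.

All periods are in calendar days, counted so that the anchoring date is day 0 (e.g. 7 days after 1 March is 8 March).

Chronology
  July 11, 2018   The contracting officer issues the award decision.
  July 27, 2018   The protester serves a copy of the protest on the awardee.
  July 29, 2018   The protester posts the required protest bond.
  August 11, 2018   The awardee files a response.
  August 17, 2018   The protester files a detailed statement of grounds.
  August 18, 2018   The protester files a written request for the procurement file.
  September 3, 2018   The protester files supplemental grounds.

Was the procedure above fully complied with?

Step 1 — 14 and 44 days from July 11, 2018 (when the award decision is issued) are July 25, 2018 and August 24, 2018 respectively; done July 27, 2018 — within the window.
Step 2 — 14 and 62 days from July 11, 2018 (when the award decision is issued) are July 25, 2018 and September 11, 2018 respectively; done July 29, 2018 — within the window.
Step 3 — 15 and 26 days from July 29, 2018 (when the protest bond is posted) are August 13, 2018 and August 24, 2018 respectively; done August 17, 2018, which is between those dates.
Step 4 — counting 30 days from August 17, 2018 (when the statement of grounds is filed) gives a deadline of September 16, 2018; done August 18, 2018 — timely.
Step 5 — must wait 7 days from August 25, 2018 (end of the 7-day hold period, which began when the procurement file is requested on August 18, 2018), so not before September 1, 2018; done September 3, 2018, after the minimum wait.

Yes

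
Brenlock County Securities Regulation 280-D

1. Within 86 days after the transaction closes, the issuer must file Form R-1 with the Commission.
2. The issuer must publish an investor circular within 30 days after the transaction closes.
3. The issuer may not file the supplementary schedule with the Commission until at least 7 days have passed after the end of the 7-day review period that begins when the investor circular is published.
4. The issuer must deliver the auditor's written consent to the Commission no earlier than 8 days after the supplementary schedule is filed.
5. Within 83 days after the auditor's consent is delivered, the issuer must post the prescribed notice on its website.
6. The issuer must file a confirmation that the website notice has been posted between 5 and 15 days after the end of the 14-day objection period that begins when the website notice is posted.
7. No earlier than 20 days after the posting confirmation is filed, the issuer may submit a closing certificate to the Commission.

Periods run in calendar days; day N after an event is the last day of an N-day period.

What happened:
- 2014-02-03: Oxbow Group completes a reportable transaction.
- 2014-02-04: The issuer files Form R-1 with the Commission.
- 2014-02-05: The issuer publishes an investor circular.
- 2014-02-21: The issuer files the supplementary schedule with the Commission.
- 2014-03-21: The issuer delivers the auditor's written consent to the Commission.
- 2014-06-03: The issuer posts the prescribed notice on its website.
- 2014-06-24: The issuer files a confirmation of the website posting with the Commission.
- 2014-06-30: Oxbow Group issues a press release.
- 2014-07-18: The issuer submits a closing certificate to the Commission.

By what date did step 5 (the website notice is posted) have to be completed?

2014-06-12

Step 5 runs from 2014-03-21, when the auditor's consent is delivered. 83 days after 2014-03-21 is 2014-06-12.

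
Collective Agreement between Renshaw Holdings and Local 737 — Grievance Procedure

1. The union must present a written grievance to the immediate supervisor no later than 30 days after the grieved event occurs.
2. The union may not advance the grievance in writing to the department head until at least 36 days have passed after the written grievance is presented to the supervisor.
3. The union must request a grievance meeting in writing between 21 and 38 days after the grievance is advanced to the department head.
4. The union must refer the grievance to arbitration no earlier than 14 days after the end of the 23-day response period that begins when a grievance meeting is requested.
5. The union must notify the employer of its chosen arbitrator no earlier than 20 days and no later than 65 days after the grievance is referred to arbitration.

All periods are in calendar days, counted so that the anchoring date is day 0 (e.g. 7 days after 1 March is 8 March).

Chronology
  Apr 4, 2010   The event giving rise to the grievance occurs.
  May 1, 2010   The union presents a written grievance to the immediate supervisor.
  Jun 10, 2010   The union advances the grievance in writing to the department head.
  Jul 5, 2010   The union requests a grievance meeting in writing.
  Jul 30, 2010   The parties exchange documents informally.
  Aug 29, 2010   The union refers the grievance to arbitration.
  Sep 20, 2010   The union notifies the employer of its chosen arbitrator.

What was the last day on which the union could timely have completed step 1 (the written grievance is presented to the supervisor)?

May 4, 2010

Step 1 runs from Apr 4, 2010, when the grieved event occurs. 30 days after Apr 4, 2010 is May 4, 2010.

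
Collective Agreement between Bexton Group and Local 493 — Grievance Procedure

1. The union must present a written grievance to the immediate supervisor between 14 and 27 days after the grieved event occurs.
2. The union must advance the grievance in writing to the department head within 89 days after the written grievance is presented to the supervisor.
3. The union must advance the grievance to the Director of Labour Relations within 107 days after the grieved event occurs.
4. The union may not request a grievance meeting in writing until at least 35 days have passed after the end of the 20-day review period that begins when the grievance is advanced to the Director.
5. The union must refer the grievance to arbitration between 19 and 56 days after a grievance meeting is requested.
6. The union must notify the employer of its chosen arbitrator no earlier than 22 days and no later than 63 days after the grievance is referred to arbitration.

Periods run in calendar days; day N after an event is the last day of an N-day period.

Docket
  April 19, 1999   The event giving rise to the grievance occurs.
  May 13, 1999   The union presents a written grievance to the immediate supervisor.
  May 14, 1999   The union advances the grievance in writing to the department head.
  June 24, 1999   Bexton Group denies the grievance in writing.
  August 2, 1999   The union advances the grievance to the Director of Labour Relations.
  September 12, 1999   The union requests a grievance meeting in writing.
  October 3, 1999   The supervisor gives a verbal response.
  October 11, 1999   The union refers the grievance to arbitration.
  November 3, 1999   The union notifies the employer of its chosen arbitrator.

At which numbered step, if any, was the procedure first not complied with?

Step 4

(1) the permitted window runs from April 19, 1999 + 14 = May 3, 1999 to April 19, 1999 + 27 = May 16, 1999; done May 13, 1999 — within the window.
(2) due by May 13, 1999 + 89 days = August 10, 1999; May 14, 1999 is within that limit.
(3) due by April 19, 1999 + 107 days = August 4, 1999; August 2, 1999 is within that limit.
(4) permitted from August 22, 1999 + 35 days = September 26, 1999 onward; September 12, 1999 is 14 days before the earliest permitted date.
The analysis stops there.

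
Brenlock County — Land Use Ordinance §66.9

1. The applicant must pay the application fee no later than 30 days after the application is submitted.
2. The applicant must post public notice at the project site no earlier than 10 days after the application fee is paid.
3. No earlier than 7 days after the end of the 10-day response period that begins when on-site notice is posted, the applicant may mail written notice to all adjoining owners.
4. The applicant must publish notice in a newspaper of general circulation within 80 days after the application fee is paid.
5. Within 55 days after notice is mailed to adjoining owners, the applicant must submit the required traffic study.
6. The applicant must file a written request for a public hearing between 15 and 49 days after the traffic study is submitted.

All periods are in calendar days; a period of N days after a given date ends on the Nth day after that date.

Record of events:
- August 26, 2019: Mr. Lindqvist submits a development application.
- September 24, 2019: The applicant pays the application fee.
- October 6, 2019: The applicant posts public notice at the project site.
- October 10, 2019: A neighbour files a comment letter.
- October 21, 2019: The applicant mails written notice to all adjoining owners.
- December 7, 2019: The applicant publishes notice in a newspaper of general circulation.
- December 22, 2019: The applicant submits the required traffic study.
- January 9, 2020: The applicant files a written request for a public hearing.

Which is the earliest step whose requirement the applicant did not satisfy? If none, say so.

Step 3

Step 1 — counting 30 days from August 26, 2019 (when the application is submitted) gives a deadline of September 25, 2019; September 24, 2019 is within that limit.
Step 2 — must wait 10 days from September 24, 2019 (when the application fee is paid), so not before October 4, 2019; done October 6, 2019 — permitted.
Step 3 — must wait 7 days from October 16, 2019 (end of the 10-day response period, which began when on-site notice is posted on October 6, 2019), so not before October 23, 2019; done October 21, 2019 — 2 days too early.
The analysis stops there.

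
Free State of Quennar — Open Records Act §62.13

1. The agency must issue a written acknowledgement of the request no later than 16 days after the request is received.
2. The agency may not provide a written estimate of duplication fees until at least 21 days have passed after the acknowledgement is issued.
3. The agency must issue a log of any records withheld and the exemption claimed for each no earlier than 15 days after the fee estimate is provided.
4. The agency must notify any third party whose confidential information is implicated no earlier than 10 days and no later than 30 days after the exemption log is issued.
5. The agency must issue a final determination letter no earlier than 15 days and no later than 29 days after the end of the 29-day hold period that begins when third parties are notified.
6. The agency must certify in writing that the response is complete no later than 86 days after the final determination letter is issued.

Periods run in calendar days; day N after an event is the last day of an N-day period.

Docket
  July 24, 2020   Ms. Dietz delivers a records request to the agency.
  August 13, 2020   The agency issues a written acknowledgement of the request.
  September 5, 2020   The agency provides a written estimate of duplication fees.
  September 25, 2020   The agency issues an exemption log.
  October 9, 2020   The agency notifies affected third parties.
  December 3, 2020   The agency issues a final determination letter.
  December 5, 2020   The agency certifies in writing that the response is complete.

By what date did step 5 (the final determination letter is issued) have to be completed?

Third parties are notified on October 9, 2020; the 29-day hold period therefore ends November 7, 2020, and step 5 runs from that date. The window is 15–29 days after November 7, 2020; it closes on December 6, 2020.

December 6, 2020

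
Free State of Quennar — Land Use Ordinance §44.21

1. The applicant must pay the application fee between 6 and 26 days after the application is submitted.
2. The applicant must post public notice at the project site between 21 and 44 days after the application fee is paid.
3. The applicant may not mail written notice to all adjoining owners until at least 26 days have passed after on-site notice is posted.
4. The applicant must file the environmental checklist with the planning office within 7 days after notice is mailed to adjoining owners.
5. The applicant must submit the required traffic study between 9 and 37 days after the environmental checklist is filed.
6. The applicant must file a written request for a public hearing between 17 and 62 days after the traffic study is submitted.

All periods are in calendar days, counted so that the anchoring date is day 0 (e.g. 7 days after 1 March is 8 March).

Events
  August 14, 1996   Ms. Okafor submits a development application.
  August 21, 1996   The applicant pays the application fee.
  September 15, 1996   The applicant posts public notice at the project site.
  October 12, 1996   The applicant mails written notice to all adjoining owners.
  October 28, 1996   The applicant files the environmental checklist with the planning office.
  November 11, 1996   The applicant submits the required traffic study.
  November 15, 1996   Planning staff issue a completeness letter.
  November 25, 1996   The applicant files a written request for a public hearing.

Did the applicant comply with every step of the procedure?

(1) the permitted window runs from August 14, 1996 + 6 = August 20, 1996 to August 14, 1996 + 26 = September 9, 1996; done August 21, 1996 — within the window.
(2) the permitted window runs from August 21, 1996 + 21 = September 11, 1996 to August 21, 1996 + 44 = October 4, 1996; done September 15, 1996 — within the window.
(3) permitted from September 15, 1996 + 26 days = October 11, 1996 onward; done October 12, 1996 — permitted.
(4) due by October 12, 1996 + 7 days = October 19, 1996; October 28, 1996 misses that deadline by 9 days.

No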